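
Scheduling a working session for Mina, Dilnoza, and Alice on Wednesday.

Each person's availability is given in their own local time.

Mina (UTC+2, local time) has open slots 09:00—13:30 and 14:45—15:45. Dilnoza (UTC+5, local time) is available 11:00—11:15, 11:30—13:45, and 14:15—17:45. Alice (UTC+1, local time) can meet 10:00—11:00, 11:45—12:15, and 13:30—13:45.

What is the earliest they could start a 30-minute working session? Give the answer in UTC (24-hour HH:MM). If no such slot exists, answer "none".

Mina → UTC: 07:00–11:30, 12:45–13:45.
Dilnoza → UTC: 06:00–06:15, 06:30–08:45, 09:15–12:45.
Alice → UTC: 09:00–10:00, 10:45–11:15, 12:30–12:45.
Mina ∩ Dilnoza: 07:00–08:45, 09:15–11:30.
Mina ∩ Dilnoza ∩ Alice: 09:15–10:00, 10:45–11:15.
Windows ≥ 30 min: 09:15–10:00, 10:45–11:15.
Earliest such window starts at 09:15.

09:15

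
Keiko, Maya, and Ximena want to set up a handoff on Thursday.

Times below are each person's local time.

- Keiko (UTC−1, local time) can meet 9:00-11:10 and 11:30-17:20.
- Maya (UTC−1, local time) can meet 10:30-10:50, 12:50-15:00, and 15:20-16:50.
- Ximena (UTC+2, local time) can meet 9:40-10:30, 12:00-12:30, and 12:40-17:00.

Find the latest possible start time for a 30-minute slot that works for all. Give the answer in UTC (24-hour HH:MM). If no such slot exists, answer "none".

14:30

Keiko → UTC: 10:00–12:10, 12:30–18:20.
Maya → UTC: 11:30–11:50, 13:50–16:00, 16:20–17:50.
Ximena → UTC: 07:40–08:30, 10:00–10:30, 10:40–15:00.
Keiko ∩ Maya: 11:30–11:50, 13:50–16:00, 16:20–17:50.
Keiko ∩ Maya ∩ Ximena: 11:30–11:50, 13:50–15:00.
Windows ≥ 30 min: 13:50–15:00.
Latest start in the last window 13:50–15:00 is 15:00 − 30 min = 14:30.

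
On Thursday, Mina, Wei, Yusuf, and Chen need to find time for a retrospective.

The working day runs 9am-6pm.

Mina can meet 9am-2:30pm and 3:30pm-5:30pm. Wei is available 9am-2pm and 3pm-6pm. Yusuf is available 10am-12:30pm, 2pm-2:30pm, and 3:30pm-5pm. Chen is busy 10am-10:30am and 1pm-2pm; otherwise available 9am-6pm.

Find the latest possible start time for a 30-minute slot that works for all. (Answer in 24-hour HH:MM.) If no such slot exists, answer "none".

16:30

Chen free within 09:00–18:00: 09:00–10:00, 10:30–13:00, 14:00–18:00.
Mina ∩ Wei: 09:00–14:00, 15:30–17:30.
Mina ∩ Wei ∩ Yusuf: 10:00–12:30, 15:30–17:00.
Mina ∩ Wei ∩ Yusuf ∩ Chen: 10:30–12:30, 15:30–17:00.
Windows ≥ 30 min: 10:30–12:30, 15:30–17:00.
Latest start in the last window 15:30–17:00 is 17:00 − 30 min = 16:30.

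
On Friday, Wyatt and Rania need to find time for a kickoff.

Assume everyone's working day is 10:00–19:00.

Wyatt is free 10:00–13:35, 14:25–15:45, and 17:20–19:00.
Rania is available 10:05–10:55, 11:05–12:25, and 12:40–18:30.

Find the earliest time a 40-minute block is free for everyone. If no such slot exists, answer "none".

10:05

Wyatt ∩ Rania: 10:05–10:55, 11:05–12:25, 12:40–13:35, 14:25–15:45, 17:20–18:30.
Windows ≥ 40 min: 10:05–10:55, 11:05–12:25, 12:40–13:35, 14:25–15:45, 17:20–18:30.
Earliest such window starts at 10:05.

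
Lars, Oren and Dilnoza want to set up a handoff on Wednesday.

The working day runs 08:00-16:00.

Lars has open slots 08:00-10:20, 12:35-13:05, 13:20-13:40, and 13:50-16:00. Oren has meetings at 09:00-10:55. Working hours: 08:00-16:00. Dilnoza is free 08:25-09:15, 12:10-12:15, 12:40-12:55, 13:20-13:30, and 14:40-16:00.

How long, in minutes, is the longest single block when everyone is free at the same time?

Oren free within 08:00–16:00: 08:00–09:00, 10:55–16:00.
Lars ∩ Oren: 08:00–09:00, 12:35–13:05, 13:20–13:40, 13:50–16:00.
Lars ∩ Oren ∩ Dilnoza: 08:25–09:00, 12:40–12:55, 13:20–13:30, 14:40–16:00.
Common window lengths: 35, 15, 10, 80 min; longest is 80.

80 minutes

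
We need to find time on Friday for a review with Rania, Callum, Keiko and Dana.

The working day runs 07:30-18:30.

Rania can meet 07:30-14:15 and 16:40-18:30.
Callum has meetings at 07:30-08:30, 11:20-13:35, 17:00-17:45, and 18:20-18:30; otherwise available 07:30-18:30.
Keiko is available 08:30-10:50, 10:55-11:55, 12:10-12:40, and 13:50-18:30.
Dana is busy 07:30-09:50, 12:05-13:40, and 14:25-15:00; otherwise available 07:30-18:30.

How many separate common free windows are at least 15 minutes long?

Callum free within 07:30–18:30: 08:30–11:20, 13:35–17:00, 17:45–18:20.
Dana free within 07:30–18:30: 09:50–12:05, 13:40–14:25, 15:00–18:30.
Rania ∩ Callum: 08:30–11:20, 13:35–14:15, 16:40–17:00, 17:45–18:20.
Rania ∩ Callum ∩ Keiko: 08:30–10:50, 10:55–11:20, 13:50–14:15, 16:40–17:00, 17:45–18:20.
Rania ∩ Callum ∩ Keiko ∩ Dana: 09:50–10:50, 10:55–11:20, 13:50–14:15, 16:40–17:00, 17:45–18:20.
Windows ≥ 15 min: 09:50–10:50, 10:55–11:20, 13:50–14:15, 16:40–17:00, 17:45–18:20.
That's 5 windows.

5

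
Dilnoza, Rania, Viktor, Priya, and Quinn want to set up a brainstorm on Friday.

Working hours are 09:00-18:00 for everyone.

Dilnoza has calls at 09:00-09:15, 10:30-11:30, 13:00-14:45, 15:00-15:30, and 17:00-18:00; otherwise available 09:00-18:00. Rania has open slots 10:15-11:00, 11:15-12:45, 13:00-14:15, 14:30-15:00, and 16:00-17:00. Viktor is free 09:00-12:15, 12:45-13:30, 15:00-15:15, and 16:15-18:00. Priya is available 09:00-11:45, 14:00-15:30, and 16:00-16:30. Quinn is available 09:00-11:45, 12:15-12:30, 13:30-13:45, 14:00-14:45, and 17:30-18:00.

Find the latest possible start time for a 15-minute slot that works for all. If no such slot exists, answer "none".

11:30

Dilnoza free within 09:00–18:00: 09:15–10:30, 11:30–13:00, 14:45–15:00, 15:30–17:00.
Dilnoza ∩ Rania: 10:15–10:30, 11:30–12:45, 14:45–15:00, 16:00–17:00.
Dilnoza ∩ Rania ∩ Viktor: 10:15–10:30, 11:30–12:15, 16:15–17:00.
Dilnoza ∩ Rania ∩ Viktor ∩ Priya: 10:15–10:30, 11:30–11:45, 16:15–16:30.
Dilnoza ∩ Rania ∩ Viktor ∩ Priya ∩ Quinn: 10:15–10:30, 11:30–11:45.
Windows ≥ 15 min: 10:15–10:30, 11:30–11:45.
Latest start in the last window 11:30–11:45 is 11:45 − 15 min = 11:30.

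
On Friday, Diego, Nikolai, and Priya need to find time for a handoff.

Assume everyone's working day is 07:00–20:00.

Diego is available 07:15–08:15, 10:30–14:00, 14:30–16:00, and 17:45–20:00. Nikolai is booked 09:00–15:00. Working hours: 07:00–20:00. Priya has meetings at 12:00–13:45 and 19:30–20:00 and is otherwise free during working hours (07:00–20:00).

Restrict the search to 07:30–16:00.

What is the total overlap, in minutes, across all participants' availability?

105 minutes

Nikolai free within 07:00–20:00: 07:00–09:00, 15:00–20:00.
Priya free within 07:00–20:00: 07:00–12:00, 13:45–19:30.
Diego ∩ Nikolai: 07:15–08:15, 15:00–16:00, 17:45–20:00.
Diego ∩ Nikolai ∩ Priya: 07:15–08:15, 15:00–16:00, 17:45–19:30.
Restricted to 07:30–16:00: 07:30–08:15, 15:00–16:00.
Total common minutes: 45 + 60 = 105.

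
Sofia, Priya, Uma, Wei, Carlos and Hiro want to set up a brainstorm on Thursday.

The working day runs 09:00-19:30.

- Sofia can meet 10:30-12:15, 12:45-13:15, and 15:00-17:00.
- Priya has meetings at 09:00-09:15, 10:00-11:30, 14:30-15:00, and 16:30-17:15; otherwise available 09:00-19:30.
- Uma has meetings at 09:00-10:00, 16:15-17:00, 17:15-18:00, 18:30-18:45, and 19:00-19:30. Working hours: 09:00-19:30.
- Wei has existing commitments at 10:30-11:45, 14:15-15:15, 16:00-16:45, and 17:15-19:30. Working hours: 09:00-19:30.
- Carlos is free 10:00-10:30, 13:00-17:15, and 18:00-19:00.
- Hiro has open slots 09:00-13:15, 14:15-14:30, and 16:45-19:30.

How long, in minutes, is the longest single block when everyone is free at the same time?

15 minutes

Priya free within 09:00–19:30: 09:15–10:00, 11:30–14:30, 15:00–16:30, 17:15–19:30.
Uma free within 09:00–19:30: 10:00–16:15, 17:00–17:15, 18:00–18:30, 18:45–19:00.
Wei free within 09:00–19:30: 09:00–10:30, 11:45–14:15, 15:15–16:00, 16:45–17:15.
Sofia ∩ Priya: 11:30–12:15, 12:45–13:15, 15:00–16:30.
Sofia ∩ Priya ∩ Uma: 11:30–12:15, 12:45–13:15, 15:00–16:15.
Sofia ∩ Priya ∩ Uma ∩ Wei: 11:45–12:15, 12:45–13:15, 15:15–16:00.
Sofia ∩ Priya ∩ Uma ∩ Wei ∩ Carlos: 13:00–13:15, 15:15–16:00.
Sofia ∩ Priya ∩ Uma ∩ Wei ∩ Carlos ∩ Hiro: 13:00–13:15.
Single common window of 15 minutes.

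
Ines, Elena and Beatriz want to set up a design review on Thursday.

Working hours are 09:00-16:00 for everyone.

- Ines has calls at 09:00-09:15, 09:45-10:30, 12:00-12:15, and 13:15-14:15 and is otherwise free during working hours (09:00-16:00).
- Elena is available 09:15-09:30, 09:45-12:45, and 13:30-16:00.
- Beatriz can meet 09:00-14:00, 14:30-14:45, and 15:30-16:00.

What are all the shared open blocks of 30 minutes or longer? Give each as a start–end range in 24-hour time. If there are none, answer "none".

Ines free within 09:00–16:00: 09:15–09:45, 10:30–12:00, 12:15–13:15, 14:15–16:00.
Ines ∩ Elena: 09:15–09:30, 10:30–12:00, 12:15–12:45, 14:15–16:00.
Ines ∩ Elena ∩ Beatriz: 09:15–09:30, 10:30–12:00, 12:15–12:45, 14:30–14:45, 15:30–16:00.
Windows ≥ 30 min: 10:30–12:00, 12:15–12:45, 15:30–16:00.

10:30–12:00, 12:15–12:45, 15:30–16:00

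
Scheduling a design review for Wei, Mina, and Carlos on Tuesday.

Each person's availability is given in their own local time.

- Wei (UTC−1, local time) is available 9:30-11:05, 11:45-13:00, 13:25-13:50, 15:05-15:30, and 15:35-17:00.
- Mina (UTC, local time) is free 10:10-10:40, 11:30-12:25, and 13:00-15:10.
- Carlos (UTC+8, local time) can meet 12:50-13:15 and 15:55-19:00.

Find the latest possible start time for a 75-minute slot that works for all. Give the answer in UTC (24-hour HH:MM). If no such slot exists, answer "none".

none

Wei → UTC: 10:30–12:05, 12:45–14:00, 14:25–14:50, 16:05–16:30, 16:35–18:00.
Mina → UTC: 10:10–10:40, 11:30–12:25, 13:00–15:10.
Carlos → UTC: 04:50–05:15, 07:55–11:00.
Wei ∩ Mina: 10:30–10:40, 11:30–12:05, 13:00–14:00, 14:25–14:50.
Wei ∩ Mina ∩ Carlos: 10:30–10:40.
Windows ≥ 75 min: (none).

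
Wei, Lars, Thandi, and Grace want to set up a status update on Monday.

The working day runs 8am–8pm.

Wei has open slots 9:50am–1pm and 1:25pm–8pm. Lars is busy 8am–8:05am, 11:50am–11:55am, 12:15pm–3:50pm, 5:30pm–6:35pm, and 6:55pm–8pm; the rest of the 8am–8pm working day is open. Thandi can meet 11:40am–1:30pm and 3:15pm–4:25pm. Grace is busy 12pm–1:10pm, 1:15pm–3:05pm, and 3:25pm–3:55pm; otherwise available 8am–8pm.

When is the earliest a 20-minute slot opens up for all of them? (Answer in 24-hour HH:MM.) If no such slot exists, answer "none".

15:55

Lars free within 08:00–20:00: 08:05–11:50, 11:55–12:15, 15:50–17:30, 18:35–18:55.
Grace free within 08:00–20:00: 08:00–12:00, 13:10–13:15, 15:05–15:25, 15:55–20:00.
Wei ∩ Lars: 09:50–11:50, 11:55–12:15, 15:50–17:30, 18:35–18:55.
Wei ∩ Lars ∩ Thandi: 11:40–11:50, 11:55–12:15, 15:50–16:25.
Wei ∩ Lars ∩ Thandi ∩ Grace: 11:40–11:50, 11:55–12:00, 15:55–16:25.
Windows ≥ 20 min: 15:55–16:25.
Earliest such window starts at 15:55.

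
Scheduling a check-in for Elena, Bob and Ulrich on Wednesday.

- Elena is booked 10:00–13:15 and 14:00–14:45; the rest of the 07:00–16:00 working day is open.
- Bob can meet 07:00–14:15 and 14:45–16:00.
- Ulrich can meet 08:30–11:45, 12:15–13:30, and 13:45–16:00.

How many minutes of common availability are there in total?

195 minutes

Elena free within 07:00–16:00: 07:00–10:00, 13:15–14:00, 14:45–16:00.
Elena ∩ Bob: 07:00–10:00, 13:15–14:00, 14:45–16:00.
Elena ∩ Bob ∩ Ulrich: 08:30–10:00, 13:15–13:30, 13:45–14:00, 14:45–16:00.
Total common minutes: 90 + 15 + 15 + 75 = 195.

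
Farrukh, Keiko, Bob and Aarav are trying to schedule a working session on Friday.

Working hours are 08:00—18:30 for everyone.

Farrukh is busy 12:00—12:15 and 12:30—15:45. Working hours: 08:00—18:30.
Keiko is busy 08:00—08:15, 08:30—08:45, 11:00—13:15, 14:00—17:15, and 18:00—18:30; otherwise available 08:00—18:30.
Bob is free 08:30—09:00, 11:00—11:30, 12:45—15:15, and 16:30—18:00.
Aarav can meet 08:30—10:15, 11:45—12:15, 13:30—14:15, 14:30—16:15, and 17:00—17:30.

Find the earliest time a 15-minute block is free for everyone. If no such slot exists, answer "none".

08:45

Farrukh free within 08:00–18:30: 08:00–12:00, 12:15–12:30, 15:45–18:30.
Keiko free within 08:00–18:30: 08:15–08:30, 08:45–11:00, 13:15–14:00, 17:15–18:00.
Farrukh ∩ Keiko: 08:15–08:30, 08:45–11:00, 17:15–18:00.
Farrukh ∩ Keiko ∩ Bob: 08:45–09:00, 17:15–18:00.
Farrukh ∩ Keiko ∩ Bob ∩ Aarav: 08:45–09:00, 17:15–17:30.
Windows ≥ 15 min: 08:45–09:00, 17:15–17:30.
Earliest such window starts at 08:45.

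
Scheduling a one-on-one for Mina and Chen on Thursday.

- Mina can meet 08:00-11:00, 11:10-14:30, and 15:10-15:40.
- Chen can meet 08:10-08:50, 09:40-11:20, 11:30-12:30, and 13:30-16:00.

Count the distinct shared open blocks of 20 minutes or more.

5

Mina ∩ Chen: 08:10–08:50, 09:40–11:00, 11:10–11:20, 11:30–12:30, 13:30–14:30, 15:10–15:40.
Windows ≥ 20 min: 08:10–08:50, 09:40–11:00, 11:30–12:30, 13:30–14:30, 15:10–15:40.
That's 5 windows.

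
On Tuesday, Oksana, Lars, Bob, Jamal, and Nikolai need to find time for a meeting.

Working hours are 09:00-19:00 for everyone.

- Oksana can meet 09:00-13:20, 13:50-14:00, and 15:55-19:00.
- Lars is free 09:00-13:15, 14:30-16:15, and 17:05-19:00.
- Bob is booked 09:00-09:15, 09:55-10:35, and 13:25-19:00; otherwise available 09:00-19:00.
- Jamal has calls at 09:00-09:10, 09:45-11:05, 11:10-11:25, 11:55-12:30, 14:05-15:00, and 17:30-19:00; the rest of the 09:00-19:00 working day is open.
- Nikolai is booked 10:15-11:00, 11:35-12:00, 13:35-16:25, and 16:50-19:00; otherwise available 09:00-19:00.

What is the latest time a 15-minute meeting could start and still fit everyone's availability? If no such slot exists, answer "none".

13:00

Bob free within 09:00–19:00: 09:15–09:55, 10:35–13:25.
Jamal free within 09:00–19:00: 09:10–09:45, 11:05–11:10, 11:25–11:55, 12:30–14:05, 15:00–17:30.
Nikolai free within 09:00–19:00: 09:00–10:15, 11:00–11:35, 12:00–13:35, 16:25–16:50.
Oksana ∩ Lars: 09:00–13:15, 15:55–16:15, 17:05–19:00.
Oksana ∩ Lars ∩ Bob: 09:15–09:55, 10:35–13:15.
Oksana ∩ Lars ∩ Bob ∩ Jamal: 09:15–09:45, 11:05–11:10, 11:25–11:55, 12:30–13:15.
Oksana ∩ Lars ∩ Bob ∩ Jamal ∩ Nikolai: 09:15–09:45, 11:05–11:10, 11:25–11:35, 12:30–13:15.
Windows ≥ 15 min: 09:15–09:45, 12:30–13:15.
Latest start in the last window 12:30–13:15 is 13:15 − 15 min = 13:00.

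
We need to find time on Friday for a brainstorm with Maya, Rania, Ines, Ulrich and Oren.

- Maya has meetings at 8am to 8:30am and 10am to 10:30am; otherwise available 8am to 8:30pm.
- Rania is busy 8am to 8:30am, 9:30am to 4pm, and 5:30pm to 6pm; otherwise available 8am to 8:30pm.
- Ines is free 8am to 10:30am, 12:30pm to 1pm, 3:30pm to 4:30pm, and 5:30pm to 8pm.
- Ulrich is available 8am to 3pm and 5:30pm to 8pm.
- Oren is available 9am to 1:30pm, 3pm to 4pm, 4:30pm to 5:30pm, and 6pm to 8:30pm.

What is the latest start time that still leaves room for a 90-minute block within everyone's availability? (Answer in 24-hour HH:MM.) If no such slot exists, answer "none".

18:30

Maya free within 08:00–20:30: 08:30–10:00, 10:30–20:30.
Rania free within 08:00–20:30: 08:30–09:30, 16:00–17:30, 18:00–20:30.
Maya ∩ Rania: 08:30–09:30, 16:00–17:30, 18:00–20:30.
Maya ∩ Rania ∩ Ines: 08:30–09:30, 16:00–16:30, 18:00–20:00.
Maya ∩ Rania ∩ Ines ∩ Ulrich: 08:30–09:30, 18:00–20:00.
Maya ∩ Rania ∩ Ines ∩ Ulrich ∩ Oren: 09:00–09:30, 18:00–20:00.
Windows ≥ 90 min: 18:00–20:00.
Latest start in the last window 18:00–20:00 is 20:00 − 90 min = 18:30.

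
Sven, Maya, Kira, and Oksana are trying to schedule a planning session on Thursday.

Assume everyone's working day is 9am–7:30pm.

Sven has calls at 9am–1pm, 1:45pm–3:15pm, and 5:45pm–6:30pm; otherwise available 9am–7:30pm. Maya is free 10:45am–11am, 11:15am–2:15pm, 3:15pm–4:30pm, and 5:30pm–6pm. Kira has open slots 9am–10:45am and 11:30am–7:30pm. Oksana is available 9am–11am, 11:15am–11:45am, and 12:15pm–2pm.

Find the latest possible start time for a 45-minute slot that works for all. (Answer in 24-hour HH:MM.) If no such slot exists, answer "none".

Sven free within 09:00–19:30: 13:00–13:45, 15:15–17:45, 18:30–19:30.
Sven ∩ Maya: 13:00–13:45, 15:15–16:30, 17:30–17:45.
Sven ∩ Maya ∩ Kira: 13:00–13:45, 15:15–16:30, 17:30–17:45.
Sven ∩ Maya ∩ Kira ∩ Oksana: 13:00–13:45.
Windows ≥ 45 min: 13:00–13:45.
Latest start in the last window 13:00–13:45 is 13:45 − 45 min = 13:00.

13:00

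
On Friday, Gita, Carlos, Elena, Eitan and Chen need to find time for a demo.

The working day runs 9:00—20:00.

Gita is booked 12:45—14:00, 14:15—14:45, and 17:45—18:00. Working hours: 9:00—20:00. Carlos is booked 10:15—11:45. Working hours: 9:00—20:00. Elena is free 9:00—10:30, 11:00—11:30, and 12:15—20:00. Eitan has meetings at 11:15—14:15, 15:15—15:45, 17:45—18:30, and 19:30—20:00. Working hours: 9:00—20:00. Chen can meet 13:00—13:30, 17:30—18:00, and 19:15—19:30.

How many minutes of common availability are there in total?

Gita free within 09:00–20:00: 09:00–12:45, 14:00–14:15, 14:45–17:45, 18:00–20:00.
Carlos free within 09:00–20:00: 09:00–10:15, 11:45–20:00.
Eitan free within 09:00–20:00: 09:00–11:15, 14:15–15:15, 15:45–17:45, 18:30–19:30.
Gita ∩ Carlos: 09:00–10:15, 11:45–12:45, 14:00–14:15, 14:45–17:45, 18:00–20:00.
Gita ∩ Carlos ∩ Elena: 09:00–10:15, 12:15–12:45, 14:00–14:15, 14:45–17:45, 18:00–20:00.
Gita ∩ Carlos ∩ Elena ∩ Eitan: 09:00–10:15, 14:45–15:15, 15:45–17:45, 18:30–19:30.
Gita ∩ Carlos ∩ Elena ∩ Eitan ∩ Chen: 17:30–17:45, 19:15–19:30.
Total common minutes: 15 + 15 = 30.

30 minutes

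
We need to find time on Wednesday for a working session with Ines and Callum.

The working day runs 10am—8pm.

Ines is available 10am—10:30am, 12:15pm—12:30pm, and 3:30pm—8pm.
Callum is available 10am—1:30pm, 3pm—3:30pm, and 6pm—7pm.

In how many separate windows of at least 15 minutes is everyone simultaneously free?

3

Ines ∩ Callum: 10:00–10:30, 12:15–12:30, 18:00–19:00.
Windows ≥ 15 min: 10:00–10:30, 12:15–12:30, 18:00–19:00.
That's 3 windows.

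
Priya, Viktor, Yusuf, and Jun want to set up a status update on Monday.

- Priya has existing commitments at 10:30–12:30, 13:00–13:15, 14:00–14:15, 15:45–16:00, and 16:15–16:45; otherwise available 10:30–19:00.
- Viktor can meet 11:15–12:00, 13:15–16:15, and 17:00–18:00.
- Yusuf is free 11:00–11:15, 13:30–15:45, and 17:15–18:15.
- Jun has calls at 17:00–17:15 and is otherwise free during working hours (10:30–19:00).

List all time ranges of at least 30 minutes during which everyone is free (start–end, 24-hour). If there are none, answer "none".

13:30–14:00, 14:15–15:45, 17:15–18:00

Priya free within 10:30–19:00: 12:30–13:00, 13:15–14:00, 14:15–15:45, 16:00–16:15, 16:45–19:00.
Jun free within 10:30–19:00: 10:30–17:00, 17:15–19:00.
Priya ∩ Viktor: 13:15–14:00, 14:15–15:45, 16:00–16:15, 17:00–18:00.
Priya ∩ Viktor ∩ Yusuf: 13:30–14:00, 14:15–15:45, 17:15–18:00.
Priya ∩ Viktor ∩ Yusuf ∩ Jun: 13:30–14:00, 14:15–15:45, 17:15–18:00.
Windows ≥ 30 min: 13:30–14:00, 14:15–15:45, 17:15–18:00.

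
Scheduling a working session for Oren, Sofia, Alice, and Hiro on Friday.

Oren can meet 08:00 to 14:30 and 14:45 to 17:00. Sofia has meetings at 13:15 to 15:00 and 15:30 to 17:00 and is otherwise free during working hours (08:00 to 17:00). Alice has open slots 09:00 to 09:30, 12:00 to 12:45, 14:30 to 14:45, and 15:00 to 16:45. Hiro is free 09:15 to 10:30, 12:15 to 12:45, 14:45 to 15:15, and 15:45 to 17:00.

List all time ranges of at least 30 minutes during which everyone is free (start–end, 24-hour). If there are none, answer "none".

12:15–12:45

Sofia free within 08:00–17:00: 08:00–13:15, 15:00–15:30.
Oren ∩ Sofia: 08:00–13:15, 15:00–15:30.
Oren ∩ Sofia ∩ Alice: 09:00–09:30, 12:00–12:45, 15:00–15:30.
Oren ∩ Sofia ∩ Alice ∩ Hiro: 09:15–09:30, 12:15–12:45, 15:00–15:15.
Windows ≥ 30 min: 12:15–12:45.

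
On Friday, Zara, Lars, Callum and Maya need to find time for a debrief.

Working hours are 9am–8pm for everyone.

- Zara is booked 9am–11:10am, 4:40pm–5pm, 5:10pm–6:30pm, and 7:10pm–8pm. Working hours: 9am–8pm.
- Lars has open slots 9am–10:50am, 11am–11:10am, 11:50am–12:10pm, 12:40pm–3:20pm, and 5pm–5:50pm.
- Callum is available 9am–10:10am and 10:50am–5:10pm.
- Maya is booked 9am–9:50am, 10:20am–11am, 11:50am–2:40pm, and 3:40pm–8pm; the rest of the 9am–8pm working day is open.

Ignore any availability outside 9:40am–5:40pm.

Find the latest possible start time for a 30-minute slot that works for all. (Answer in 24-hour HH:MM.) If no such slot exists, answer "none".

14:50

Zara free within 09:00–20:00: 11:10–16:40, 17:00–17:10, 18:30–19:10.
Maya free within 09:00–20:00: 09:50–10:20, 11:00–11:50, 14:40–15:40.
Zara ∩ Lars: 11:50–12:10, 12:40–15:20, 17:00–17:10.
Zara ∩ Lars ∩ Callum: 11:50–12:10, 12:40–15:20, 17:00–17:10.
Zara ∩ Lars ∩ Callum ∩ Maya: 14:40–15:20.
Restricted to 09:40–17:40: 14:40–15:20.
Windows ≥ 30 min: 14:40–15:20.
Latest start in the last window 14:40–15:20 is 15:20 − 30 min = 14:50.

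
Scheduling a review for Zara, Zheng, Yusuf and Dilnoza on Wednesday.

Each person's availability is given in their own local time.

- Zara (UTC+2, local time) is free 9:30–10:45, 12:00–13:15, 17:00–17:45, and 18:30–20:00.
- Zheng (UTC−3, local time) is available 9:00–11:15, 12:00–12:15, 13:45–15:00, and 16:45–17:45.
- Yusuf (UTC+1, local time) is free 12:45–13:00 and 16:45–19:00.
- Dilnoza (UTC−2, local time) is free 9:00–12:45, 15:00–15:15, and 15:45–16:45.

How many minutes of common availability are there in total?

30 minutes

Zara → UTC: 07:30–08:45, 10:00–11:15, 15:00–15:45, 16:30–18:00.
Zheng → UTC: 12:00–14:15, 15:00–15:15, 16:45–18:00, 19:45–20:45.
Yusuf → UTC: 11:45–12:00, 15:45–18:00.
Dilnoza → UTC: 11:00–14:45, 17:00–17:15, 17:45–18:45.
Zara ∩ Zheng: 15:00–15:15, 16:45–18:00.
Zara ∩ Zheng ∩ Yusuf: 16:45–18:00.
Zara ∩ Zheng ∩ Yusuf ∩ Dilnoza: 17:00–17:15, 17:45–18:00.
Total common minutes: 15 + 15 = 30.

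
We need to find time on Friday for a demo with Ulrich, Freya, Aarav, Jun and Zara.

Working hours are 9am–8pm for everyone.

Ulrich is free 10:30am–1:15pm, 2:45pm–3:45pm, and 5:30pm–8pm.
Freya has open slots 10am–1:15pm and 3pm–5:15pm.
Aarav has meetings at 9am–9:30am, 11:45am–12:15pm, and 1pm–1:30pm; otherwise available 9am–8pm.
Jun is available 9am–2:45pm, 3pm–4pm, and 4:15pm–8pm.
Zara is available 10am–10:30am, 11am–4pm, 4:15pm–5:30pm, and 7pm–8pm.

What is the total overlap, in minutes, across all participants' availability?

135 minutes

Aarav free within 09:00–20:00: 09:30–11:45, 12:15–13:00, 13:30–20:00.
Ulrich ∩ Freya: 10:30–13:15, 15:00–15:45.
Ulrich ∩ Freya ∩ Aarav: 10:30–11:45, 12:15–13:00, 15:00–15:45.
Ulrich ∩ Freya ∩ Aarav ∩ Jun: 10:30–11:45, 12:15–13:00, 15:00–15:45.
Ulrich ∩ Freya ∩ Aarav ∩ Jun ∩ Zara: 11:00–11:45, 12:15–13:00, 15:00–15:45.
Total common minutes: 45 + 45 + 45 = 135.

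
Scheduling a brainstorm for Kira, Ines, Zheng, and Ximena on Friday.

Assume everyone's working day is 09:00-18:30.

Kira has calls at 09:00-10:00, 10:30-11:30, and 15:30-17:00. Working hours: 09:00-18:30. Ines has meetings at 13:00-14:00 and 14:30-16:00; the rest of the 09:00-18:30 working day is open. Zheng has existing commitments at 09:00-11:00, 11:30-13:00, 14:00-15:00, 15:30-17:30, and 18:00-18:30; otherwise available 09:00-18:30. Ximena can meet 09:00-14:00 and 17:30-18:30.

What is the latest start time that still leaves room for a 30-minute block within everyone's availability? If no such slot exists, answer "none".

17:30

Kira free within 09:00–18:30: 10:00–10:30, 11:30–15:30, 17:00–18:30.
Ines free within 09:00–18:30: 09:00–13:00, 14:00–14:30, 16:00–18:30.
Zheng free within 09:00–18:30: 11:00–11:30, 13:00–14:00, 15:00–15:30, 17:30–18:00.
Kira ∩ Ines: 10:00–10:30, 11:30–13:00, 14:00–14:30, 17:00–18:30.
Kira ∩ Ines ∩ Zheng: 17:30–18:00.
Kira ∩ Ines ∩ Zheng ∩ Ximena: 17:30–18:00.
Windows ≥ 30 min: 17:30–18:00.
Latest start in the last window 17:30–18:00 is 18:00 − 30 min = 17:30.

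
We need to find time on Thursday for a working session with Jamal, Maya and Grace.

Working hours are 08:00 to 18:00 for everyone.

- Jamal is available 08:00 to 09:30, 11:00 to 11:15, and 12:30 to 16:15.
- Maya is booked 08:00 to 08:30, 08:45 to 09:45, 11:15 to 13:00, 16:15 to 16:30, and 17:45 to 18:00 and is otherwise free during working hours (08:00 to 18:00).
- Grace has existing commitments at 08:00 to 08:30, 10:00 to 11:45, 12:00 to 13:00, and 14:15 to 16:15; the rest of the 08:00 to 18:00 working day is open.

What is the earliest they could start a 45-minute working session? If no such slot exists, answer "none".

Maya free within 08:00–18:00: 08:30–08:45, 09:45–11:15, 13:00–16:15, 16:30–17:45.
Grace free within 08:00–18:00: 08:30–10:00, 11:45–12:00, 13:00–14:15, 16:15–18:00.
Jamal ∩ Maya: 08:30–08:45, 11:00–11:15, 13:00–16:15.
Jamal ∩ Maya ∩ Grace: 08:30–08:45, 13:00–14:15.
Windows ≥ 45 min: 13:00–14:15.
Earliest such window starts at 13:00.

13:00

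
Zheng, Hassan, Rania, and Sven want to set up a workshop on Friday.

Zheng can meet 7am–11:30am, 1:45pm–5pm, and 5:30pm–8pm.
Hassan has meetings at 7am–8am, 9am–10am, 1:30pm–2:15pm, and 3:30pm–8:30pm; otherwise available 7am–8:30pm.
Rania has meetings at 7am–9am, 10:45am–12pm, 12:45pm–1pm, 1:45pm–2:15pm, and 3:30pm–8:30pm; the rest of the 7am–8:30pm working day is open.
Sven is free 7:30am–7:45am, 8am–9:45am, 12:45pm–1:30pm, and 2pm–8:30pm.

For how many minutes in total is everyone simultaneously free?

Hassan free within 07:00–20:30: 08:00–09:00, 10:00–13:30, 14:15–15:30.
Rania free within 07:00–20:30: 09:00–10:45, 12:00–12:45, 13:00–13:45, 14:15–15:30.
Zheng ∩ Hassan: 08:00–09:00, 10:00–11:30, 14:15–15:30.
Zheng ∩ Hassan ∩ Rania: 10:00–10:45, 14:15–15:30.
Zheng ∩ Hassan ∩ Rania ∩ Sven: 14:15–15:30.
Total common minutes: 75.

75 minutes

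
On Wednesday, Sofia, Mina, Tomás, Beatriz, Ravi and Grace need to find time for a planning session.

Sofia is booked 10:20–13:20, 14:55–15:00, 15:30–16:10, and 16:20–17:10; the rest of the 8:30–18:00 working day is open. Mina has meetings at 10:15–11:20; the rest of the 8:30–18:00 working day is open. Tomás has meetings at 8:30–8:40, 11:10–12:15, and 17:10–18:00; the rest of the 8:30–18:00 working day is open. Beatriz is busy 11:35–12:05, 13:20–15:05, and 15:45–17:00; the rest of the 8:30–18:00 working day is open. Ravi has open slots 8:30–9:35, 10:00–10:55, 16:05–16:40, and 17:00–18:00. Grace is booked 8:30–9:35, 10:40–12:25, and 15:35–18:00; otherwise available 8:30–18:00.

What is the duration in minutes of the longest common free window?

Sofia free within 08:30–18:00: 08:30–10:20, 13:20–14:55, 15:00–15:30, 16:10–16:20, 17:10–18:00.
Mina free within 08:30–18:00: 08:30–10:15, 11:20–18:00.
Tomás free within 08:30–18:00: 08:40–11:10, 12:15–17:10.
Beatriz free within 08:30–18:00: 08:30–11:35, 12:05–13:20, 15:05–15:45, 17:00–18:00.
Grace free within 08:30–18:00: 09:35–10:40, 12:25–15:35.
Sofia ∩ Mina: 08:30–10:15, 13:20–14:55, 15:00–15:30, 16:10–16:20, 17:10–18:00.
Sofia ∩ Mina ∩ Tomás: 08:40–10:15, 13:20–14:55, 15:00–15:30, 16:10–16:20.
Sofia ∩ Mina ∩ Tomás ∩ Beatriz: 08:40–10:15, 15:05–15:30.
Sofia ∩ Mina ∩ Tomás ∩ Beatriz ∩ Ravi: 08:40–09:35, 10:00–10:15.
Sofia ∩ Mina ∩ Tomás ∩ Beatriz ∩ Ravi ∩ Grace: 10:00–10:15.
Single common window of 15 minutes.

15 minutes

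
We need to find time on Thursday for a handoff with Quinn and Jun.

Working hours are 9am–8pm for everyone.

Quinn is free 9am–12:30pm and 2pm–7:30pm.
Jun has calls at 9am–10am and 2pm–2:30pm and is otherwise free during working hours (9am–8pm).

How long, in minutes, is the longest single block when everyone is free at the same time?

Jun free within 09:00–20:00: 10:00–14:00, 14:30–20:00.
Quinn ∩ Jun: 10:00–12:30, 14:30–19:30.
Common window lengths: 150, 300 min; longest is 300.

300 minutes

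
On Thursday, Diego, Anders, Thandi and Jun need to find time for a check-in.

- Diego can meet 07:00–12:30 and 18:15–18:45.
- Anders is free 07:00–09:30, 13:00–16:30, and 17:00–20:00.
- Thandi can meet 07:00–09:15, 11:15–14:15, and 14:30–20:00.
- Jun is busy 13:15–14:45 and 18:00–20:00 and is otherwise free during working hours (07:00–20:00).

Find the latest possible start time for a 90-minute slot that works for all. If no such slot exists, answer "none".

07:45

Jun free within 07:00–20:00: 07:00–13:15, 14:45–18:00.
Diego ∩ Anders: 07:00–09:30, 18:15–18:45.
Diego ∩ Anders ∩ Thandi: 07:00–09:15, 18:15–18:45.
Diego ∩ Anders ∩ Thandi ∩ Jun: 07:00–09:15.
Windows ≥ 90 min: 07:00–09:15.
Latest start in the last window 07:00–09:15 is 09:15 − 90 min = 07:45.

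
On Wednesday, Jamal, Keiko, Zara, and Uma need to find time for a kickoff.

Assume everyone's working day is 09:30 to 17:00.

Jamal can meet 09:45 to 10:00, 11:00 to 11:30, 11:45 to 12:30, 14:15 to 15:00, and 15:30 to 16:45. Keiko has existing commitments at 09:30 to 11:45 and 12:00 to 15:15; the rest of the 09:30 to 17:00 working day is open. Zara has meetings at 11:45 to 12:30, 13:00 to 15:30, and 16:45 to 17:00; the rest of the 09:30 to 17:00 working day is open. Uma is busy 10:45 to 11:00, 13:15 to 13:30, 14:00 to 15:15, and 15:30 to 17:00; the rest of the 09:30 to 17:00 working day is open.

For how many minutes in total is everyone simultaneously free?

Keiko free within 09:30–17:00: 11:45–12:00, 15:15–17:00.
Zara free within 09:30–17:00: 09:30–11:45, 12:30–13:00, 15:30–16:45.
Uma free within 09:30–17:00: 09:30–10:45, 11:00–13:15, 13:30–14:00, 15:15–15:30.
Jamal ∩ Keiko: 11:45–12:00, 15:30–16:45.
Jamal ∩ Keiko ∩ Zara: 15:30–16:45.
Jamal ∩ Keiko ∩ Zara ∩ Uma: (none).
Total common minutes: 0.

0 minutes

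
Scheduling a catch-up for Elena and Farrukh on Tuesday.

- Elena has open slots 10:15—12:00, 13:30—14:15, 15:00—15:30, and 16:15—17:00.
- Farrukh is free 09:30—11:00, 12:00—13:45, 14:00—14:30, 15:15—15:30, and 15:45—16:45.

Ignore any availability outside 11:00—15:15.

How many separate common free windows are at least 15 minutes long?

Elena ∩ Farrukh: 10:15–11:00, 13:30–13:45, 14:00–14:15, 15:15–15:30, 16:15–16:45.
Restricted to 11:00–15:15: 13:30–13:45, 14:00–14:15.
Windows ≥ 15 min: 13:30–13:45, 14:00–14:15.
That's 2 windows.

2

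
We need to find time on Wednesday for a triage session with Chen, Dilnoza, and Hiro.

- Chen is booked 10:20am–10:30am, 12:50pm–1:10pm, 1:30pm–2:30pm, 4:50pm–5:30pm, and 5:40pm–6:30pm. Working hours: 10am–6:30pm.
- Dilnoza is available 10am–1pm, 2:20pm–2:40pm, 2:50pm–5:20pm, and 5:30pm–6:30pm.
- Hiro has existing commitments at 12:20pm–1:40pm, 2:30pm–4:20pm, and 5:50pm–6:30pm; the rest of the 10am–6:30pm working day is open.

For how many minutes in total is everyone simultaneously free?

170 minutes

Chen free within 10:00–18:30: 10:00–10:20, 10:30–12:50, 13:10–13:30, 14:30–16:50, 17:30–17:40.
Hiro free within 10:00–18:30: 10:00–12:20, 13:40–14:30, 16:20–17:50.
Chen ∩ Dilnoza: 10:00–10:20, 10:30–12:50, 14:30–14:40, 14:50–16:50, 17:30–17:40.
Chen ∩ Dilnoza ∩ Hiro: 10:00–10:20, 10:30–12:20, 16:20–16:50, 17:30–17:40.
Total common minutes: 20 + 110 + 30 + 10 = 170.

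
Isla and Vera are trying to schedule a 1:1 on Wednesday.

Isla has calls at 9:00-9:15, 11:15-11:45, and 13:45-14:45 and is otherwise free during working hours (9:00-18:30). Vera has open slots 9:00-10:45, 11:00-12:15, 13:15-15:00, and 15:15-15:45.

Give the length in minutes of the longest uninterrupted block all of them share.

Isla free within 09:00–18:30: 09:15–11:15, 11:45–13:45, 14:45–18:30.
Isla ∩ Vera: 09:15–10:45, 11:00–11:15, 11:45–12:15, 13:15–13:45, 14:45–15:00, 15:15–15:45.
Common window lengths: 90, 15, 30, 30, 15, 30 min; longest is 90.

90 minutes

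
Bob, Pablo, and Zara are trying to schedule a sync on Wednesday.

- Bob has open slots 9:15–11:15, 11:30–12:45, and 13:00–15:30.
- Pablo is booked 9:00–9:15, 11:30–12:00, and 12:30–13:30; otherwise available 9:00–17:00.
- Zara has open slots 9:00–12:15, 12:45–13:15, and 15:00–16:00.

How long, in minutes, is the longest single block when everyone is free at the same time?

Pablo free within 09:00–17:00: 09:15–11:30, 12:00–12:30, 13:30–17:00.
Bob ∩ Pablo: 09:15–11:15, 12:00–12:30, 13:30–15:30.
Bob ∩ Pablo ∩ Zara: 09:15–11:15, 12:00–12:15, 15:00–15:30.
Common window lengths: 120, 15, 30 min; longest is 120.

120 minutes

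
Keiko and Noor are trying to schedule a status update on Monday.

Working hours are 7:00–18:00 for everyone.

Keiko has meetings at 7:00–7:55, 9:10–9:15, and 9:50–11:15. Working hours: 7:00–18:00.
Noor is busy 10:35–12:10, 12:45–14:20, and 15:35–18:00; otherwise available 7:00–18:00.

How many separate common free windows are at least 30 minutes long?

4

Keiko free within 07:00–18:00: 07:55–09:10, 09:15–09:50, 11:15–18:00.
Noor free within 07:00–18:00: 07:00–10:35, 12:10–12:45, 14:20–15:35.
Keiko ∩ Noor: 07:55–09:10, 09:15–09:50, 12:10–12:45, 14:20–15:35.
Windows ≥ 30 min: 07:55–09:10, 09:15–09:50, 12:10–12:45, 14:20–15:35.
That's 4 windows.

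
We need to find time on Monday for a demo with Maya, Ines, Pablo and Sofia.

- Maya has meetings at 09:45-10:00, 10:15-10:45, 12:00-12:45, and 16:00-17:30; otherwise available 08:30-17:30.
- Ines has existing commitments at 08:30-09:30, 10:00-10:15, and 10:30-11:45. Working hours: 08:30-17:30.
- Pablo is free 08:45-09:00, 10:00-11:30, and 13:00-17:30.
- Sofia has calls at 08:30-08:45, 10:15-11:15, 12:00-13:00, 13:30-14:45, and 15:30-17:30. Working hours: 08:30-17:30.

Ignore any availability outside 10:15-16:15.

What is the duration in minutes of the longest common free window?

Maya free within 08:30–17:30: 08:30–09:45, 10:00–10:15, 10:45–12:00, 12:45–16:00.
Ines free within 08:30–17:30: 09:30–10:00, 10:15–10:30, 11:45–17:30.
Sofia free within 08:30–17:30: 08:45–10:15, 11:15–12:00, 13:00–13:30, 14:45–15:30.
Maya ∩ Ines: 09:30–09:45, 11:45–12:00, 12:45–16:00.
Maya ∩ Ines ∩ Pablo: 13:00–16:00.
Maya ∩ Ines ∩ Pablo ∩ Sofia: 13:00–13:30, 14:45–15:30.
Restricted to 10:15–16:15: 13:00–13:30, 14:45–15:30.
Common window lengths: 30, 45 min; longest is 45.

45 minutes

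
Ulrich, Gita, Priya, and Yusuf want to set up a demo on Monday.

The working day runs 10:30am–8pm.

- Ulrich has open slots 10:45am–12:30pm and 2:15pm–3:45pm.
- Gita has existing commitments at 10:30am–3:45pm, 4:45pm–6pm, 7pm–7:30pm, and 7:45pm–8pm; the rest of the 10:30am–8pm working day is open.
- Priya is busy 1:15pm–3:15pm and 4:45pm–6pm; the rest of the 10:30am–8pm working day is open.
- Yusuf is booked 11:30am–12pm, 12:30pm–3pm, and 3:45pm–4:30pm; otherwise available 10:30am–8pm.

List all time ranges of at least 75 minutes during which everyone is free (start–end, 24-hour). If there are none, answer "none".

Gita free within 10:30–20:00: 15:45–16:45, 18:00–19:00, 19:30–19:45.
Priya free within 10:30–20:00: 10:30–13:15, 15:15–16:45, 18:00–20:00.
Yusuf free within 10:30–20:00: 10:30–11:30, 12:00–12:30, 15:00–15:45, 16:30–20:00.
Ulrich ∩ Gita: (none).
Ulrich ∩ Gita ∩ Priya: (none).
Ulrich ∩ Gita ∩ Priya ∩ Yusuf: (none).
Windows ≥ 75 min: (none).

none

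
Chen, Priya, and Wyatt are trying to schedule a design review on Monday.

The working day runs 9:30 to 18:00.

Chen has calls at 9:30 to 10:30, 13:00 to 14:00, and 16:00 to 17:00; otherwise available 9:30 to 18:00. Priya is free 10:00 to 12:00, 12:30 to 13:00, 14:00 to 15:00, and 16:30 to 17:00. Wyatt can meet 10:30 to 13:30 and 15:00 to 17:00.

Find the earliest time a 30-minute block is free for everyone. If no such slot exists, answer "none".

Chen free within 09:30–18:00: 10:30–13:00, 14:00–16:00, 17:00–18:00.
Chen ∩ Priya: 10:30–12:00, 12:30–13:00, 14:00–15:00.
Chen ∩ Priya ∩ Wyatt: 10:30–12:00, 12:30–13:00.
Windows ≥ 30 min: 10:30–12:00, 12:30–13:00.
Earliest such window starts at 10:30.

10:30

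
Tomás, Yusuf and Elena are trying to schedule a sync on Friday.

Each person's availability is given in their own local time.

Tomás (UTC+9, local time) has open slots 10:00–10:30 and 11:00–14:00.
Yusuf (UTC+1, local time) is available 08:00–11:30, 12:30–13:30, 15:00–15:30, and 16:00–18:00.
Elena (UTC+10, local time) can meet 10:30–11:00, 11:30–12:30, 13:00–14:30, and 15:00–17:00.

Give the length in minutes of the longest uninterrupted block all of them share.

0 minutes

Tomás → UTC: 01:00–01:30, 02:00–05:00.
Yusuf → UTC: 07:00–10:30, 11:30–12:30, 14:00–14:30, 15:00–17:00.
Elena → UTC: 00:30–01:00, 01:30–02:30, 03:00–04:30, 05:00–07:00.
Tomás ∩ Yusuf: (none).
Tomás ∩ Yusuf ∩ Elena: (none).
No common window.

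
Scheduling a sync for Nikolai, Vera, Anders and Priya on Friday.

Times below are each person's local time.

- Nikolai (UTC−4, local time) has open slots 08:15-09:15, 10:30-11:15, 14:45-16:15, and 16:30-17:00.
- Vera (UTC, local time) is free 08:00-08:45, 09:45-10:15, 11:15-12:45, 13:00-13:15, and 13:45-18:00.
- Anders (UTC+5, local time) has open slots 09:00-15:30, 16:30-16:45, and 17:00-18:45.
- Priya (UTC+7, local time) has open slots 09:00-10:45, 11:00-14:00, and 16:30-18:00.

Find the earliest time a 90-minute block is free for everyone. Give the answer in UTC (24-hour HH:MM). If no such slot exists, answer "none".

none

Nikolai → UTC: 12:15–13:15, 14:30–15:15, 18:45–20:15, 20:30–21:00.
Vera → UTC: 08:00–08:45, 09:45–10:15, 11:15–12:45, 13:00–13:15, 13:45–18:00.
Anders → UTC: 04:00–10:30, 11:30–11:45, 12:00–13:45.
Priya → UTC: 02:00–03:45, 04:00–07:00, 09:30–11:00.
Nikolai ∩ Vera: 12:15–12:45, 13:00–13:15, 14:30–15:15.
Nikolai ∩ Vera ∩ Anders: 12:15–12:45, 13:00–13:15.
Nikolai ∩ Vera ∩ Anders ∩ Priya: (none).
Windows ≥ 90 min: (none).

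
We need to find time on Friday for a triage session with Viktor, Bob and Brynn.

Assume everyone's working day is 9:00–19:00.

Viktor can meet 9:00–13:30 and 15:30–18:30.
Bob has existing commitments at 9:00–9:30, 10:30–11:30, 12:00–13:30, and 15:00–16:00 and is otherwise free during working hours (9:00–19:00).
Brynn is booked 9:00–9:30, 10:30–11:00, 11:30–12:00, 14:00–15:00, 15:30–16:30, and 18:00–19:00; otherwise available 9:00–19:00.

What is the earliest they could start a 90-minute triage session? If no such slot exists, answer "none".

Bob free within 09:00–19:00: 09:30–10:30, 11:30–12:00, 13:30–15:00, 16:00–19:00.
Brynn free within 09:00–19:00: 09:30–10:30, 11:00–11:30, 12:00–14:00, 15:00–15:30, 16:30–18:00.
Viktor ∩ Bob: 09:30–10:30, 11:30–12:00, 16:00–18:30.
Viktor ∩ Bob ∩ Brynn: 09:30–10:30, 16:30–18:00.
Windows ≥ 90 min: 16:30–18:00.
Earliest such window starts at 16:30.

16:30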